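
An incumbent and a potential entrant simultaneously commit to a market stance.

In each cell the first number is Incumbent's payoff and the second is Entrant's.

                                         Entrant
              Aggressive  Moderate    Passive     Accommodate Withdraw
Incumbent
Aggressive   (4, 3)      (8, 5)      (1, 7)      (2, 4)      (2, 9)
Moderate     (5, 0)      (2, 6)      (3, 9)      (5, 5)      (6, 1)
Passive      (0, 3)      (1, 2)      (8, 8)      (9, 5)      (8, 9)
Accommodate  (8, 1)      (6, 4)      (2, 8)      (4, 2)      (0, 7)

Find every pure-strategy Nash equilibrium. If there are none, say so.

Pure NE: (Passive, Withdraw)

(Aggressive, Aggressive): Incumbent can switch to Moderate (4 → 5). Not NE.
(Aggressive, Moderate): Entrant can switch to Passive (5 → 7). Not NE.
(Aggressive, Passive): Incumbent can switch to Moderate (1 → 3). Not NE.
(Aggressive, Accommodate): Incumbent can switch to Moderate (2 → 5). Not NE.
(Aggressive, Withdraw): Incumbent can switch to Moderate (2 → 6). Not NE.
(Moderate, Aggressive): Incumbent can switch to Accommodate (5 → 8). Not NE.
(Passive, Withdraw): Incumbent gets 8, best alternative 6; Entrant gets 9, best alternative 8. No profitable deviation — NE.
(The remaining 13 profiles each have a profitable deviation by the same check.)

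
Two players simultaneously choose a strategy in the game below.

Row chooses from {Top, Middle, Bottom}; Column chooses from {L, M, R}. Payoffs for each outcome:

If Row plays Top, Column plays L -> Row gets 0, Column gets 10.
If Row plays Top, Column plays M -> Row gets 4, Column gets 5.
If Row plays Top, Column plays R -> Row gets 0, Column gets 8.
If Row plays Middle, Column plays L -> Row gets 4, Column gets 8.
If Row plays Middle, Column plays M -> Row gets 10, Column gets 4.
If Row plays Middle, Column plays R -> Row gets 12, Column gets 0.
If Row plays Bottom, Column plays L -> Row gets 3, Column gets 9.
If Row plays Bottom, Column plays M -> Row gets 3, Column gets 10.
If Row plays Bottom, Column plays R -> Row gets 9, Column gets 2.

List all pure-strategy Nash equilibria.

The unique pure-strategy Nash equilibrium is (Middle, L).

Row against L: payoffs 0, 4, 3 → best response Middle.
Row against M: payoffs 4, 10, 3 → best response Middle.
Row against R: payoffs 0, 12, 9 → best response Middle.
Column against Top: payoffs 10, 5, 8 → best response L.
Column against Middle: payoffs 8, 4, 0 → best response L.
Column against Bottom: payoffs 9, 10, 2 → best response M.
Mutual best responses: (Middle, L).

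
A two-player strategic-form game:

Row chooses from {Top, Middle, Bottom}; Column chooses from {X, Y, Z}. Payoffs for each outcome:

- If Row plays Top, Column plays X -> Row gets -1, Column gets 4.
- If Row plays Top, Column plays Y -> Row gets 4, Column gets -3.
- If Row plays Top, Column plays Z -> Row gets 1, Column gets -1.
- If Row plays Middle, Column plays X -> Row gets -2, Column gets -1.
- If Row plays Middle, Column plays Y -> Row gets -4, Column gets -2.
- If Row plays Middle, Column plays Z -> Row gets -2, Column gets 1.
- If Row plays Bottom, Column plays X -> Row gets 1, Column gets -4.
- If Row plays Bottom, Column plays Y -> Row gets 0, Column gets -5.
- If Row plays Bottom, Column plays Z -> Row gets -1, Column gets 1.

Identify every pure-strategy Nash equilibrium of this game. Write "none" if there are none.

Mark each player's best response to every combination of opponents' strategies; a profile where every player is best-responding is a pure Nash equilibrium.
Row against X: payoffs -1, -2, 1 → best response Bottom.
Row against Y: payoffs 4, -4, 0 → best response Top.
Row against Z: payoffs 1, -2, -1 → best response Top.
Column against Top: payoffs 4, -3, -1 → best response X.
Column against Middle: payoffs -1, -2, 1 → best response Z.
Column against Bottom: payoffs -4, -5, 1 → best response Z.
No profile is a mutual best response for all players.

none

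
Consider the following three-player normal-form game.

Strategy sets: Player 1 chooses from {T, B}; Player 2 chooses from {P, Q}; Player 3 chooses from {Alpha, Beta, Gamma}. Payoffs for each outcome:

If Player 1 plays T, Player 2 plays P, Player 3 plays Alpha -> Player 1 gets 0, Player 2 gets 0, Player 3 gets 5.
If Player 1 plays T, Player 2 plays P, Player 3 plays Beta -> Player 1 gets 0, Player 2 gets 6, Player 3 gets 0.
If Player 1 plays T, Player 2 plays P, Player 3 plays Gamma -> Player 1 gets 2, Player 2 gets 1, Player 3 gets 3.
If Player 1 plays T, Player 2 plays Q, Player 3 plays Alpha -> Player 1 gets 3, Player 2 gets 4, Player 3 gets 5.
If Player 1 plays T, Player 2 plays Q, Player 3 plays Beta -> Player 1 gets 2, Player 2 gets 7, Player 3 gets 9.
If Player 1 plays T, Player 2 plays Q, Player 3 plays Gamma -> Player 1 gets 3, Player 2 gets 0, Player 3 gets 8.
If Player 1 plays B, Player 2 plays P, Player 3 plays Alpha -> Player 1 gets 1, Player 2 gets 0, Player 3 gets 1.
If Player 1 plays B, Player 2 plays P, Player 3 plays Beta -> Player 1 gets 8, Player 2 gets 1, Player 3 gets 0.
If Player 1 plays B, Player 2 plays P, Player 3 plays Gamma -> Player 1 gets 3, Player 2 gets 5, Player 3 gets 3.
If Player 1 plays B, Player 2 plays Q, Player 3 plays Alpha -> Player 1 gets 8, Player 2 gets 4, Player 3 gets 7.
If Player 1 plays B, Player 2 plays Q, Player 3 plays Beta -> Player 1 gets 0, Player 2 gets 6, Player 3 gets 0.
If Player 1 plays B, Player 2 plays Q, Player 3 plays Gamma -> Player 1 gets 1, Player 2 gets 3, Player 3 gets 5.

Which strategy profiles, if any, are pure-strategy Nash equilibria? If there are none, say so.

Pure-strategy Nash equilibria: (T, Q, Beta), (B, P, Gamma), (B, Q, Alpha)

(T, P, Alpha): Player 1 can switch to B (0 → 1). Not NE.
(T, P, Beta): Player 1 can switch to B (0 → 8). Not NE.
(T, P, Gamma): Player 1 can switch to B (2 → 3). Not NE.
(T, Q, Alpha): Player 1 can switch to B (3 → 8). Not NE.
(T, Q, Beta): Player 1 gets 2, best alternative 0; Player 2 gets 7, best alternative 6; Player 3 gets 9, best alternative 8. No profitable deviation — NE.
(T, Q, Gamma): Player 2 can switch to P (0 → 1). Not NE.
(B, P, Alpha): Player 2 can switch to Q (0 → 4). Not NE.
(B, P, Gamma): Player 1 gets 3, best alternative 2; Player 2 gets 5, best alternative 3; Player 3 gets 3, best alternative 1. No profitable deviation — NE.
(B, Q, Alpha): Player 1 gets 8, best alternative 3; Player 2 gets 4, best alternative 0; Player 3 gets 7, best alternative 5. No profitable deviation — NE.
(The remaining 3 profiles each have a profitable deviation by the same check.)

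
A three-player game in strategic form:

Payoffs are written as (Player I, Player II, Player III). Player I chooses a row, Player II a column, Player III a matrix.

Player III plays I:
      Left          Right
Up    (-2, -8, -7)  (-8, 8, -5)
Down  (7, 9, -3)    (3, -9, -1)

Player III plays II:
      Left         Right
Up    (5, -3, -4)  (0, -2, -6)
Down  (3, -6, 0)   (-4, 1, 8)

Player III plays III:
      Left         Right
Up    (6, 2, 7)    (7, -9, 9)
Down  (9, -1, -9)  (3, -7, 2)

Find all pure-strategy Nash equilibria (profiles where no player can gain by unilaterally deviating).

This game has no pure Nash equilibrium.

Player I against (Left, I): payoffs -2, 7 → best response Down.
Player I against (Left, II): payoffs 5, 3 → best response Up.
Player I against (Left, III): payoffs 6, 9 → best response Down.
Player I against (Right, I): payoffs -8, 3 → best response Down.
Player I against (Right, II): payoffs 0, -4 → best response Up.
Player I against (Right, III): payoffs 7, 3 → best response Up.
Player II against (Up, I): payoffs -8, 8 → best response Right.
Player II against (Up, II): payoffs -3, -2 → best response Right.
Player II against (Up, III): payoffs 2, -9 → best response Left.
Player II against (Down, I): payoffs 9, -9 → best response Left.
Player II against (Down, II): payoffs -6, 1 → best response Right.
Player II against (Down, III): payoffs -1, -7 → best response Left.
Player III against (Up, Left): payoffs -7, -4, 7 → best response III.
Player III against (Up, Right): payoffs -5, -6, 9 → best response III.
Player III against (Down, Left): payoffs -3, 0, -9 → best response II.
Player III against (Down, Right): payoffs -1, 8, 2 → best response II.
No profile is a mutual best response for all players.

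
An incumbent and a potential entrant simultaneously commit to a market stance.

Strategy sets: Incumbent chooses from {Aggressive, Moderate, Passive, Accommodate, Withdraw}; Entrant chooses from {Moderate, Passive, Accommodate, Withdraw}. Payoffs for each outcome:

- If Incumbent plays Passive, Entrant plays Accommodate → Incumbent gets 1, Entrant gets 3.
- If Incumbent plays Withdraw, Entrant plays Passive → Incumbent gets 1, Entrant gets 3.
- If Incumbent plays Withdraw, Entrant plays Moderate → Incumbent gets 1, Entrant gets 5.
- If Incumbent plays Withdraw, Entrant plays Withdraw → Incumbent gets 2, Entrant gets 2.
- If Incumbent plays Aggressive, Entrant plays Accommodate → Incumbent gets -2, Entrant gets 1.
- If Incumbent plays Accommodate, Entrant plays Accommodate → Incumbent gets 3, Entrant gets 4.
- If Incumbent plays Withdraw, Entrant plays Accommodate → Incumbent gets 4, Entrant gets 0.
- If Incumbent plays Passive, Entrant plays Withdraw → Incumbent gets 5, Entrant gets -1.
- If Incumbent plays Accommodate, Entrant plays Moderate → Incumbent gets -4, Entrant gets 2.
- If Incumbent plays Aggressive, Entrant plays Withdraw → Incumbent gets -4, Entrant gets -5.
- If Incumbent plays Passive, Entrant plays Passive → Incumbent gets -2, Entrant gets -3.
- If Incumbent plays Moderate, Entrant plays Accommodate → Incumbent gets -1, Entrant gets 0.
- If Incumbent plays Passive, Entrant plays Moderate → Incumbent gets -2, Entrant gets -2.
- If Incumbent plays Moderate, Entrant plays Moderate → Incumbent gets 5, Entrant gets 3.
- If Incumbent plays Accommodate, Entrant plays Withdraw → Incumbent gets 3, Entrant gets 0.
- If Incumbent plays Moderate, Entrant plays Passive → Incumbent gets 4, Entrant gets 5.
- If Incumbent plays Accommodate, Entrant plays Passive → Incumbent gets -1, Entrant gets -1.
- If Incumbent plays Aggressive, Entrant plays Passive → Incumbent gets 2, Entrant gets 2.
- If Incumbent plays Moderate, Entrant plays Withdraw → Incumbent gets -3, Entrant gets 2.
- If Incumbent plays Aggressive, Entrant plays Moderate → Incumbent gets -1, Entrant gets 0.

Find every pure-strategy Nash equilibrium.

Pure NE: (Moderate, Passive)

Check each profile: it is a Nash equilibrium iff no player can strictly gain by switching unilaterally.
(Aggressive, Moderate): Incumbent can switch to Moderate (-1 → 5). Not NE.
(Aggressive, Passive): Incumbent can switch to Moderate (2 → 4). Not NE.
(Aggressive, Accommodate): Incumbent can switch to Moderate (-2 → -1). Not NE.
(Aggressive, Withdraw): Incumbent can switch to Moderate (-4 → -3). Not NE.
(Moderate, Moderate): Entrant can switch to Passive (3 → 5). Not NE.
(Moderate, Passive): Incumbent gets 4, best alternative 2; Entrant gets 5, best alternative 3. No profitable deviation — NE.
(Moderate, Accommodate): Incumbent can switch to Passive (-1 → 1). Not NE.
(Moderate, Withdraw): Incumbent can switch to Passive (-3 → 5). Not NE.
(Passive, Moderate): Incumbent can switch to Aggressive (-2 → -1). Not NE.
(Passive, Passive): Incumbent can switch to Aggressive (-2 → 2). Not NE.
(Passive, Accommodate): Incumbent can switch to Accommodate (1 → 3). Not NE.
(Passive, Withdraw): Entrant can switch to Accommodate (-1 → 3). Not NE.
(Accommodate, Moderate): Incumbent can switch to Aggressive (-4 → -1). Not NE.
(The remaining 7 profiles each have a profitable deviation by the same check.)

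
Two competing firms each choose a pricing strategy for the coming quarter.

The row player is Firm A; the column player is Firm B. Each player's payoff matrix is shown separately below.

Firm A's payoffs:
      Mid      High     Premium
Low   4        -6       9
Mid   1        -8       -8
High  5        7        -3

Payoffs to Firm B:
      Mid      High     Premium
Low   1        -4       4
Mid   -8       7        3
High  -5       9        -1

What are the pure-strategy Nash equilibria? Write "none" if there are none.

The pure Nash equilibria are (Low, Premium), (High, High).

For each strategy profile, look for a profitable unilateral deviation.
(Low, Mid): Firm A can switch to High (4 → 5). Not NE.
(Low, High): Firm A can switch to High (-6 → 7). Not NE.
(Low, Premium): Firm A gets 9, best alternative -3; Firm B gets 4, best alternative 1. No profitable deviation — NE.
(Mid, Mid): Firm A can switch to Low (1 → 4). Not NE.
(Mid, High): Firm A can switch to Low (-8 → -6). Not NE.
(Mid, Premium): Firm A can switch to Low (-8 → 9). Not NE.
(High, Mid): Firm B can switch to High (-5 → 9). Not NE.
(High, High): Firm A gets 7, best alternative -6; Firm B gets 9, best alternative -1. No profitable deviation — NE.
(High, Premium): Firm A can switch to Low (-3 → 9). Not NE.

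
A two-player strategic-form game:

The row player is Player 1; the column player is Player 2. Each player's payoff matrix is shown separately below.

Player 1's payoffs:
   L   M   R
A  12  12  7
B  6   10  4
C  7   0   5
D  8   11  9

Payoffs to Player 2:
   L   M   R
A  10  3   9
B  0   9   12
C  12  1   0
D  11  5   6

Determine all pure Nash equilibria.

Pure NE: (A, L)

(A, L): Player 1 gets 12, best alternative 8; Player 2 gets 10, best alternative 9. No profitable deviation — NE.
(A, M): Player 2 can switch to L (3 → 10). Not NE.
(A, R): Player 1 can switch to D (7 → 9). Not NE.
(B, L): Player 1 can switch to A (6 → 12). Not NE.
(B, M): Player 1 can switch to A (10 → 12). Not NE.
(B, R): Player 1 can switch to A (4 → 7). Not NE.
(C, L): Player 1 can switch to A (7 → 12). Not NE.
(C, M): Player 1 can switch to A (0 → 12). Not NE.
(C, R): Player 1 can switch to A (5 → 7). Not NE.
(D, L): Player 1 can switch to A (8 → 12). Not NE.
(D, M): Player 1 can switch to A (11 → 12). Not NE.
(D, R): Player 2 can switch to L (6 → 11). Not NE.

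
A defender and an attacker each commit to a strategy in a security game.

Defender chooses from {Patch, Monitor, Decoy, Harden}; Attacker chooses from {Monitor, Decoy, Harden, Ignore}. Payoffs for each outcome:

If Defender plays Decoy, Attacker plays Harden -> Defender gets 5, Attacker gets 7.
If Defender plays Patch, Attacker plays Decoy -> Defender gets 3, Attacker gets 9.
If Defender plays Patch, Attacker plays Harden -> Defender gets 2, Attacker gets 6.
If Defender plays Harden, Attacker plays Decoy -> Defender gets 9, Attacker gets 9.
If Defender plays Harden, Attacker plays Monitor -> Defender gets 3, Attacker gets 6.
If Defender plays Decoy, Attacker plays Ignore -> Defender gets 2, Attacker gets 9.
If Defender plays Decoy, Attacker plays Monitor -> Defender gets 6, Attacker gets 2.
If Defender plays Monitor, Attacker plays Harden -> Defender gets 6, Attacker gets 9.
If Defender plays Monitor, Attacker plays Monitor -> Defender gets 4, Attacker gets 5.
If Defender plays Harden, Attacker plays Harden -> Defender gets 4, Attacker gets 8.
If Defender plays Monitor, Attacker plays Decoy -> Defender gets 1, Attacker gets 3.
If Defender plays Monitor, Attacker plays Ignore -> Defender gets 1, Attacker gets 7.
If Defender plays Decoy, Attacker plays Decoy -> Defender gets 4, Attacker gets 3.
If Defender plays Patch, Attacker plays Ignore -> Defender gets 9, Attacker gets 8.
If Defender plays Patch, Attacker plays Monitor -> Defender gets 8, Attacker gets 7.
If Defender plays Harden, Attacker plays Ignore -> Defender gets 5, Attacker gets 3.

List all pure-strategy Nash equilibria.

(Monitor, Harden); (Harden, Decoy)

Defender against Monitor: payoffs 8, 4, 6, 3 → best response Patch.
Defender against Decoy: payoffs 3, 1, 4, 9 → best response Harden.
Defender against Harden: payoffs 2, 6, 5, 4 → best response Monitor.
Defender against Ignore: payoffs 9, 1, 2, 5 → best response Patch.
Attacker against Patch: payoffs 7, 9, 6, 8 → best response Decoy.
Attacker against Monitor: payoffs 5, 3, 9, 7 → best response Harden.
Attacker against Decoy: payoffs 2, 3, 7, 9 → best response Ignore.
Attacker against Harden: payoffs 6, 9, 8, 3 → best response Decoy.
Mutual best responses: (Monitor, Harden); (Harden, Decoy).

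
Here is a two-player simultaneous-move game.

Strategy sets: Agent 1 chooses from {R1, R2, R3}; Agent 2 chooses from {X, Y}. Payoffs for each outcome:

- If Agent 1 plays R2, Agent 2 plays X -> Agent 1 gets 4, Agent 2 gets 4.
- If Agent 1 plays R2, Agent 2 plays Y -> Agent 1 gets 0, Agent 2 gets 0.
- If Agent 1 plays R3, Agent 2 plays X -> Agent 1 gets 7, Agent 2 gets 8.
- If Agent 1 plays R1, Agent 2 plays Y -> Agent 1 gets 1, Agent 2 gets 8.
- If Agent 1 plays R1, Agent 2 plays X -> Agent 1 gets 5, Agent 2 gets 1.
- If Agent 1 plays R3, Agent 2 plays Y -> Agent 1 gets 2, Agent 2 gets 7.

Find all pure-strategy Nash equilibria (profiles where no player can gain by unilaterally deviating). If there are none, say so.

The unique pure-strategy Nash equilibrium is (R3, X).

(R1, X): Agent 1 can switch to R3 (5 → 7). Not NE.
(R1, Y): Agent 1 can switch to R3 (1 → 2). Not NE.
(R2, X): Agent 1 can switch to R1 (4 → 5). Not NE.
(R2, Y): Agent 1 can switch to R1 (0 → 1). Not NE.
(R3, X): Agent 1 gets 7, best alternative 5; Agent 2 gets 8, best alternative 7. No profitable deviation — NE.
(R3, Y): Agent 2 can switch to X (7 → 8). Not NE.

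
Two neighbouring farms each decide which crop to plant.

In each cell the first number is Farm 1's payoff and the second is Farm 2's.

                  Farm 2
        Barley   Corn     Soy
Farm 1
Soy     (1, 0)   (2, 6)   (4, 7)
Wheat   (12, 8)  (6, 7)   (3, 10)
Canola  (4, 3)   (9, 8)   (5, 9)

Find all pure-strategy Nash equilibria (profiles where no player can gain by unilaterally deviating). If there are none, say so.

Farm 1 against Barley: payoffs 1, 12, 4 → best response Wheat.
Farm 1 against Corn: payoffs 2, 6, 9 → best response Canola.
Farm 1 against Soy: payoffs 4, 3, 5 → best response Canola.
Farm 2 against Soy: payoffs 0, 6, 7 → best response Soy.
Farm 2 against Wheat: payoffs 8, 7, 10 → best response Soy.
Farm 2 against Canola: payoffs 3, 8, 9 → best response Soy.
Mutual best responses: (Canola, Soy).

The unique pure-strategy Nash equilibrium is (Canola, Soy).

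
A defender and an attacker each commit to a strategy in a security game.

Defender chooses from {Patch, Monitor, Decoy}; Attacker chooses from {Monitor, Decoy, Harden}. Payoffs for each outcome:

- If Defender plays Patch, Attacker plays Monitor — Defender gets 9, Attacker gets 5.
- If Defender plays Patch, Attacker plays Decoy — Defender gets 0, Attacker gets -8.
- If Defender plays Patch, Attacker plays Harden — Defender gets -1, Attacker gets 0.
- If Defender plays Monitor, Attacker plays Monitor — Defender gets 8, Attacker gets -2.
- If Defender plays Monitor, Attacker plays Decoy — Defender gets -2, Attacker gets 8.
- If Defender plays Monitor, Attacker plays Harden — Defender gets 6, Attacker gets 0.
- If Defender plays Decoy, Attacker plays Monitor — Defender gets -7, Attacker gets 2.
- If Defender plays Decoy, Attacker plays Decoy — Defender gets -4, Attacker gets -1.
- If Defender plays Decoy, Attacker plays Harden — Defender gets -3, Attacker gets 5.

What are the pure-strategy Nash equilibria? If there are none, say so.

The unique pure-strategy Nash equilibrium is (Patch, Monitor).

Defender against Monitor: payoffs 9, 8, -7 → best response Patch.
Defender against Decoy: payoffs 0, -2, -4 → best response Patch.
Defender against Harden: payoffs -1, 6, -3 → best response Monitor.
Attacker against Patch: payoffs 5, -8, 0 → best response Monitor.
Attacker against Monitor: payoffs -2, 8, 0 → best response Decoy.
Attacker against Decoy: payoffs 2, -1, 5 → best response Harden.
Mutual best responses: (Patch, Monitor).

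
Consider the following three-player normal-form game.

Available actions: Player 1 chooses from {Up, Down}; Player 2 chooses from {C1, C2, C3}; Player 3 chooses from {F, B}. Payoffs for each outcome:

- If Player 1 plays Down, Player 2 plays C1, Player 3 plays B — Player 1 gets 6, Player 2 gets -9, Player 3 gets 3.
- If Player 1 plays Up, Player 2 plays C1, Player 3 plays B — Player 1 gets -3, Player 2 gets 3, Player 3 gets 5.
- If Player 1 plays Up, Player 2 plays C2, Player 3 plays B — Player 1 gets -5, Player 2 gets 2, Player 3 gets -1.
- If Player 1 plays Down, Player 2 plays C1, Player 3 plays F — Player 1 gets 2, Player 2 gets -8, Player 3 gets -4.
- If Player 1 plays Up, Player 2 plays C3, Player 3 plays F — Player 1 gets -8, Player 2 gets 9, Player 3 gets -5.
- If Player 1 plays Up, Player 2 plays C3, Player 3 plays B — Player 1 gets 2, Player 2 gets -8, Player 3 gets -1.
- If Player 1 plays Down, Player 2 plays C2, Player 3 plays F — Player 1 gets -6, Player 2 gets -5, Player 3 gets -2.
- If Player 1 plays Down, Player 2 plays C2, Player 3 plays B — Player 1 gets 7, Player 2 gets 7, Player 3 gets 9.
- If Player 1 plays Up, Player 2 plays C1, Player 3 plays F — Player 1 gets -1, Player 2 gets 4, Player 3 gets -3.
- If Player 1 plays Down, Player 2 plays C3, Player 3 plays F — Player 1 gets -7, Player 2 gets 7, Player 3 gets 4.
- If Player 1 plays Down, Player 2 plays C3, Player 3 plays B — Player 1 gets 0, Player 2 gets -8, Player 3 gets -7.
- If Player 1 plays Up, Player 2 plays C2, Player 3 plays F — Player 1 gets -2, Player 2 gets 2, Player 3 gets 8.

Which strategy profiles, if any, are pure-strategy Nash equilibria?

(Down, C2, B), (Down, C3, F)

Player 1 against (C1, F): payoffs -1, 2 → best response Down.
Player 1 against (C1, B): payoffs -3, 6 → best response Down.
Player 1 against (C2, F): payoffs -2, -6 → best response Up.
Player 1 against (C2, B): payoffs -5, 7 → best response Down.
Player 1 against (C3, F): payoffs -8, -7 → best response Down.
Player 1 against (C3, B): payoffs 2, 0 → best response Up.
Player 2 against (Up, F): payoffs 4, 2, 9 → best response C3.
Player 2 against (Up, B): payoffs 3, 2, -8 → best response C1.
Player 2 against (Down, F): payoffs -8, -5, 7 → best response C3.
Player 2 against (Down, B): payoffs -9, 7, -8 → best response C2.
Player 3 against (Up, C1): payoffs -3, 5 → best response B.
Player 3 against (Up, C2): payoffs 8, -1 → best response F.
Player 3 against (Up, C3): payoffs -5, -1 → best response B.
Player 3 against (Down, C1): payoffs -4, 3 → best response B.
Player 3 against (Down, C2): payoffs -2, 9 → best response B.
Player 3 against (Down, C3): payoffs 4, -7 → best response F.
Mutual best responses: (Down, C2, B); (Down, C3, F).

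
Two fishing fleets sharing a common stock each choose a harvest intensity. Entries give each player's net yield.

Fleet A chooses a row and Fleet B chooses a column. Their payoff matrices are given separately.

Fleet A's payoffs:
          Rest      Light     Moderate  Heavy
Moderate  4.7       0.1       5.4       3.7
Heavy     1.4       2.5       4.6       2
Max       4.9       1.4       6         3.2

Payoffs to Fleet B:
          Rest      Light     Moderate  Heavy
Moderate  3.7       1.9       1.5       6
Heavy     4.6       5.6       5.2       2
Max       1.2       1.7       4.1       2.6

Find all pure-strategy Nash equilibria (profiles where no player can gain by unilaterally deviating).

(Moderate, Heavy) and (Heavy, Light) and (Max, Moderate)

Fleet A against Rest: payoffs 4.7, 1.4, 4.9 → best response Max.
Fleet A against Light: payoffs 0.1, 2.5, 1.4 → best response Heavy.
Fleet A against Moderate: payoffs 5.4, 4.6, 6 → best response Max.
Fleet A against Heavy: payoffs 3.7, 2, 3.2 → best response Moderate.
Fleet B against Moderate: payoffs 3.7, 1.9, 1.5, 6 → best response Heavy.
Fleet B against Heavy: payoffs 4.6, 5.6, 5.2, 2 → best response Light.
Fleet B against Max: payoffs 1.2, 1.7, 4.1, 2.6 → best response Moderate.
Mutual best responses: (Moderate, Heavy); (Heavy, Light); (Max, Moderate).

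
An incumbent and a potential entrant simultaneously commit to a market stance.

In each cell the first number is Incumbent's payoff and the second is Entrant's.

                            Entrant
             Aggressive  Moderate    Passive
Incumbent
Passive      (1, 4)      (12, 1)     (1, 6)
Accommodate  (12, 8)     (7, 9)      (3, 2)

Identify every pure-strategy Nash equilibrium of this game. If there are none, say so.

For each player, find the best response to each opponent profile; mutual best responses are the pure NE.
Incumbent against Aggressive: payoffs 1, 12 → best response Accommodate.
Incumbent against Moderate: payoffs 12, 7 → best response Passive.
Incumbent against Passive: payoffs 1, 3 → best response Accommodate.
Entrant against Passive: payoffs 4, 1, 6 → best response Passive.
Entrant against Accommodate: payoffs 8, 9, 2 → best response Moderate.
No profile is a mutual best response for all players.

No pure-strategy Nash equilibrium.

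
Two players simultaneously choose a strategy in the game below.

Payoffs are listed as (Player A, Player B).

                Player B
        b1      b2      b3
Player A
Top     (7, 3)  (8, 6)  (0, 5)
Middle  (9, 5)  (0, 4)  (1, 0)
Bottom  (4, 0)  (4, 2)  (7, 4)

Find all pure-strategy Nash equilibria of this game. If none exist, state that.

For each player, find the best response to each opponent profile; mutual best responses are the pure NE.
Player A against b1: payoffs 7, 9, 4 → best response Middle.
Player A against b2: payoffs 8, 0, 4 → best response Top.
Player A against b3: payoffs 0, 1, 7 → best response Bottom.
Player B against Top: payoffs 3, 6, 5 → best response b2.
Player B against Middle: payoffs 5, 4, 0 → best response b1.
Player B against Bottom: payoffs 0, 2, 4 → best response b3.
Mutual best responses: (Top, b2); (Middle, b1); (Bottom, b3).

The pure Nash equilibria are (Top, b2); (Middle, b1); (Bottom, b3).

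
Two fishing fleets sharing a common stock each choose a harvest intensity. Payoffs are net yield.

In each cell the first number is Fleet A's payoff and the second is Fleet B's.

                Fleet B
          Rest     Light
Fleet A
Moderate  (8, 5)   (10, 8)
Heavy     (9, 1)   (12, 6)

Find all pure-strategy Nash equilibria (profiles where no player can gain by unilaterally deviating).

Pure NE: (Heavy, Light)

(Moderate, Rest): Fleet A can switch to Heavy (8 → 9). Not NE.
(Moderate, Light): Fleet A can switch to Heavy (10 → 12). Not NE.
(Heavy, Rest): Fleet B can switch to Light (1 → 6). Not NE.
(Heavy, Light): Fleet A gets 12, best alternative 10; Fleet B gets 6, best alternative 1. No profitable deviation — NE.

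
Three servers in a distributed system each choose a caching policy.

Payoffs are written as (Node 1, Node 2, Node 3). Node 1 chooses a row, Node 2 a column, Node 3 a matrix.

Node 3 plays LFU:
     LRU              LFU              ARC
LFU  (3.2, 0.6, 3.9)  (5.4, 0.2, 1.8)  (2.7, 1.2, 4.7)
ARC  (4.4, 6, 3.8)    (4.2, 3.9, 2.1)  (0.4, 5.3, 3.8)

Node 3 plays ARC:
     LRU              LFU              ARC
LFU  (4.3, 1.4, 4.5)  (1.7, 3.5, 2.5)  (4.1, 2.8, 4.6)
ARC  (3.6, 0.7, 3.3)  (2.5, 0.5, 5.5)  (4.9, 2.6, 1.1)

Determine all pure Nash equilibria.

Node 1 against (LRU, LFU): payoffs 3.2, 4.4 → best response ARC.
Node 1 against (LRU, ARC): payoffs 4.3, 3.6 → best response LFU.
Node 1 against (LFU, LFU): payoffs 5.4, 4.2 → best response LFU.
Node 1 against (LFU, ARC): payoffs 1.7, 2.5 → best response ARC.
Node 1 against (ARC, LFU): payoffs 2.7, 0.4 → best response LFU.
Node 1 against (ARC, ARC): payoffs 4.1, 4.9 → best response ARC.
Node 2 against (LFU, LFU): payoffs 0.6, 0.2, 1.2 → best response ARC.
Node 2 against (LFU, ARC): payoffs 1.4, 3.5, 2.8 → best response LFU.
Node 2 against (ARC, LFU): payoffs 6, 3.9, 5.3 → best response LRU.
Node 2 against (ARC, ARC): payoffs 0.7, 0.5, 2.6 → best response ARC.
Node 3 against (LFU, LRU): payoffs 3.9, 4.5 → best response ARC.
Node 3 against (LFU, LFU): payoffs 1.8, 2.5 → best response ARC.
Node 3 against (LFU, ARC): payoffs 4.7, 4.6 → best response LFU.
Node 3 against (ARC, LRU): payoffs 3.8, 3.3 → best response LFU.
Node 3 against (ARC, LFU): payoffs 2.1, 5.5 → best response ARC.
Node 3 against (ARC, ARC): payoffs 3.8, 1.1 → best response LFU.
Mutual best responses: (LFU, ARC, LFU); (ARC, LRU, LFU).

The pure Nash equilibria are (LFU, ARC, LFU), (ARC, LRU, LFU).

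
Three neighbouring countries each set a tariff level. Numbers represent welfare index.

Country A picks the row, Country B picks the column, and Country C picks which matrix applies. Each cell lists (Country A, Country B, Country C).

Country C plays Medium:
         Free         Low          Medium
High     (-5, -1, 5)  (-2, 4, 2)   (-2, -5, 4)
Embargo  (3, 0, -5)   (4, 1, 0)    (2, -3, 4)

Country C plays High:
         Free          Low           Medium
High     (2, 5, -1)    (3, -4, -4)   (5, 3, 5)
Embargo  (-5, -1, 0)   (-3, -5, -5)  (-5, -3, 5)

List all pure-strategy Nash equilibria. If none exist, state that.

(High, Free, Medium): Country A can switch to Embargo (-5 → 3). Not NE.
(High, Free, High): Country C can switch to Medium (-1 → 5). Not NE.
(High, Low, Medium): Country A can switch to Embargo (-2 → 4). Not NE.
(High, Low, High): Country B can switch to Free (-4 → 5). Not NE.
(High, Medium, Medium): Country A can switch to Embargo (-2 → 2). Not NE.
(High, Medium, High): Country B can switch to Free (3 → 5). Not NE.
(Embargo, Free, Medium): Country B can switch to Low (0 → 1). Not NE.
(Embargo, Free, High): Country A can switch to High (-5 → 2). Not NE.
(Embargo, Low, Medium): Country A gets 4, best alternative -2; Country B gets 1, best alternative 0; Country C gets 0, best alternative -5. No profitable deviation — NE.
(The remaining 3 profiles each have a profitable deviation by the same check.)

Pure NE: (Embargo, Low, Medium)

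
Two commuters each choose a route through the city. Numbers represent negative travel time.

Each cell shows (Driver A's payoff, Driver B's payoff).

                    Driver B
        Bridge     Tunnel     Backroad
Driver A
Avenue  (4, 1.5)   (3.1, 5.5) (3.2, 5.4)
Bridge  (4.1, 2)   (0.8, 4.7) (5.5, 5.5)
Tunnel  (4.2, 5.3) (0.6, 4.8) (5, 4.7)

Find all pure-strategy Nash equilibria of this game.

(Avenue, Tunnel), (Bridge, Backroad), (Tunnel, Bridge)

Mark each player's best response to every combination of opponents' strategies; a profile where every player is best-responding is a pure Nash equilibrium.
Driver A against Bridge: payoffs 4, 4.1, 4.2 → best response Tunnel.
Driver A against Tunnel: payoffs 3.1, 0.8, 0.6 → best response Avenue.
Driver A against Backroad: payoffs 3.2, 5.5, 5 → best response Bridge.
Driver B against Avenue: payoffs 1.5, 5.5, 5.4 → best response Tunnel.
Driver B against Bridge: payoffs 2, 4.7, 5.5 → best response Backroad.
Driver B against Tunnel: payoffs 5.3, 4.8, 4.7 → best response Bridge.
Mutual best responses: (Avenue, Tunnel); (Bridge, Backroad); (Tunnel, Bridge).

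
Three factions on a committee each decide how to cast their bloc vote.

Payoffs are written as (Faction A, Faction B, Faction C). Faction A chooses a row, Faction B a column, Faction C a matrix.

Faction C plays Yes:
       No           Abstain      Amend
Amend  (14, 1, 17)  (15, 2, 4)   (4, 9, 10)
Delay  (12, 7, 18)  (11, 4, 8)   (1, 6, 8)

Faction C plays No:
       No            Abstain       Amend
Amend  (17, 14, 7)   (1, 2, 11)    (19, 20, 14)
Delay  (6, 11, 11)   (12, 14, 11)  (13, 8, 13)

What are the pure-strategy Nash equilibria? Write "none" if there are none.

The pure Nash equilibria are (Amend, Amend, No), (Delay, Abstain, No).

Faction A against (No, Yes): payoffs 14, 12 → best response Amend.
Faction A against (No, No): payoffs 17, 6 → best response Amend.
Faction A against (Abstain, Yes): payoffs 15, 11 → best response Amend.
Faction A against (Abstain, No): payoffs 1, 12 → best response Delay.
Faction A against (Amend, Yes): payoffs 4, 1 → best response Amend.
Faction A against (Amend, No): payoffs 19, 13 → best response Amend.
Faction B against (Amend, Yes): payoffs 1, 2, 9 → best response Amend.
Faction B against (Amend, No): payoffs 14, 2, 20 → best response Amend.
Faction B against (Delay, Yes): payoffs 7, 4, 6 → best response No.
Faction B against (Delay, No): payoffs 11, 14, 8 → best response Abstain.
Faction C against (Amend, No): payoffs 17, 7 → best response Yes.
Faction C against (Amend, Abstain): payoffs 4, 11 → best response No.
Faction C against (Amend, Amend): payoffs 10, 14 → best response No.
Faction C against (Delay, No): payoffs 18, 11 → best response Yes.
Faction C against (Delay, Abstain): payoffs 8, 11 → best response No.
Faction C against (Delay, Amend): payoffs 8, 13 → best response No.
Mutual best responses: (Amend, Amend, No); (Delay, Abstain, No).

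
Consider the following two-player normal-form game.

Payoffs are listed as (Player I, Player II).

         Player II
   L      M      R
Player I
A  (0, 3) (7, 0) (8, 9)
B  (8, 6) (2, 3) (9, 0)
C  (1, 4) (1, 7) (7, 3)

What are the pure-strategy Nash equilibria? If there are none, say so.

Check each profile: it is a Nash equilibrium iff no player can strictly gain by switching unilaterally.
(A, L): Player I can switch to B (0 → 8). Not NE.
(A, M): Player II can switch to L (0 → 3). Not NE.
(A, R): Player I can switch to B (8 → 9). Not NE.
(B, L): Player I gets 8, best alternative 1; Player II gets 6, best alternative 3. No profitable deviation — NE.
(B, M): Player I can switch to A (2 → 7). Not NE.
(B, R): Player II can switch to L (0 → 6). Not NE.
(C, L): Player I can switch to B (1 → 8). Not NE.
(C, M): Player I can switch to A (1 → 7). Not NE.
(C, R): Player I can switch to A (7 → 8). Not NE.

(B, L)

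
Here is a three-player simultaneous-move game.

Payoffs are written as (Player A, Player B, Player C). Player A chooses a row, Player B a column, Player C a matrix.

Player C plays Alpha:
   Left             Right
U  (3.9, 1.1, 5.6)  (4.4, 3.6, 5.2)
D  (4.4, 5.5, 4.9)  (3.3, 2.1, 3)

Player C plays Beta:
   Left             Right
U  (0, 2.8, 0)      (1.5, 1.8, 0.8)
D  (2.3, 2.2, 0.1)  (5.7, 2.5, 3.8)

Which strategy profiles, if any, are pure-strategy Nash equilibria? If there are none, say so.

Player A against (Left, Alpha): payoffs 3.9, 4.4 → best response D.
Player A against (Left, Beta): payoffs 0, 2.3 → best response D.
Player A against (Right, Alpha): payoffs 4.4, 3.3 → best response U.
Player A against (Right, Beta): payoffs 1.5, 5.7 → best response D.
Player B against (U, Alpha): payoffs 1.1, 3.6 → best response Right.
Player B against (U, Beta): payoffs 2.8, 1.8 → best response Left.
Player B against (D, Alpha): payoffs 5.5, 2.1 → best response Left.
Player B against (D, Beta): payoffs 2.2, 2.5 → best response Right.
Player C against (U, Left): payoffs 5.6, 0 → best response Alpha.
Player C against (U, Right): payoffs 5.2, 0.8 → best response Alpha.
Player C against (D, Left): payoffs 4.9, 0.1 → best response Alpha.
Player C against (D, Right): payoffs 3, 3.8 → best response Beta.
Mutual best responses: (U, Right, Alpha); (D, Left, Alpha); (D, Right, Beta).

The pure Nash equilibria are (U, Right, Alpha), (D, Left, Alpha), (D, Right, Beta).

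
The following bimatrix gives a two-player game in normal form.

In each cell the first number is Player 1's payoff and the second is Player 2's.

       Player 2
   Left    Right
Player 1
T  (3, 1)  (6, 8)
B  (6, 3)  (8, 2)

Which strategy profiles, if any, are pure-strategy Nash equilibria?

Player 1 against Left: payoffs 3, 6 → best response B.
Player 1 against Right: payoffs 6, 8 → best response B.
Player 2 against T: payoffs 1, 8 → best response Right.
Player 2 against B: payoffs 3, 2 → best response Left.
Mutual best responses: (B, Left).

The unique pure-strategy Nash equilibrium is (B, Left).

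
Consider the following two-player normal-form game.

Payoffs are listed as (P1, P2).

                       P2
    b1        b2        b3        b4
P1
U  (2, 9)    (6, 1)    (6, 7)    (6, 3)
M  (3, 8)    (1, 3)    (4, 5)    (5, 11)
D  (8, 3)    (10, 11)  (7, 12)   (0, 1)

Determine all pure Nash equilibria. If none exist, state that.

Pure NE: (D, b3)

Check each profile: it is a Nash equilibrium iff no player can strictly gain by switching unilaterally.
(U, b1): P1 can switch to M (2 → 3). Not NE.
(U, b2): P1 can switch to D (6 → 10). Not NE.
(U, b3): P1 can switch to D (6 → 7). Not NE.
(U, b4): P2 can switch to b1 (3 → 9). Not NE.
(M, b1): P1 can switch to D (3 → 8). Not NE.
(M, b2): P1 can switch to U (1 → 6). Not NE.
(M, b3): P1 can switch to U (4 → 6). Not NE.
(M, b4): P1 can switch to U (5 → 6). Not NE.
(D, b1): P2 can switch to b2 (3 → 11). Not NE.
(D, b2): P2 can switch to b3 (11 → 12). Not NE.
(D, b3): P1 gets 7, best alternative 6; P2 gets 12, best alternative 11. No profitable deviation — NE.
(The remaining 1 profile has a profitable deviation by the same check.)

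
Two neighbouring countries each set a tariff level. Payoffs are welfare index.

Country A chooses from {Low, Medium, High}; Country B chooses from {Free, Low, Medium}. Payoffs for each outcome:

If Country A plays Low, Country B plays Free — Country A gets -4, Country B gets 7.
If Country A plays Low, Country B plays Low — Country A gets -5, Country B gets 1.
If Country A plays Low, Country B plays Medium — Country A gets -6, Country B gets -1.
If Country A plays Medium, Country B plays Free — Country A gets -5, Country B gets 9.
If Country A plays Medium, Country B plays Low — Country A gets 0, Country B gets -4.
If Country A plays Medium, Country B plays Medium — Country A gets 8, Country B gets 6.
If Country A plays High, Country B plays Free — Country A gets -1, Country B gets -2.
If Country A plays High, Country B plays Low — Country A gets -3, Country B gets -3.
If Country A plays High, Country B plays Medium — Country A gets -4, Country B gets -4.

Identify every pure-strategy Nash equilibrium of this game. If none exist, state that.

Pure NE: (High, Free)

Country A against Free: payoffs -4, -5, -1 → best response High.
Country A against Low: payoffs -5, 0, -3 → best response Medium.
Country A against Medium: payoffs -6, 8, -4 → best response Medium.
Country B against Low: payoffs 7, 1, -1 → best response Free.
Country B against Medium: payoffs 9, -4, 6 → best response Free.
Country B against High: payoffs -2, -3, -4 → best response Free.
Mutual best responses: (High, Free).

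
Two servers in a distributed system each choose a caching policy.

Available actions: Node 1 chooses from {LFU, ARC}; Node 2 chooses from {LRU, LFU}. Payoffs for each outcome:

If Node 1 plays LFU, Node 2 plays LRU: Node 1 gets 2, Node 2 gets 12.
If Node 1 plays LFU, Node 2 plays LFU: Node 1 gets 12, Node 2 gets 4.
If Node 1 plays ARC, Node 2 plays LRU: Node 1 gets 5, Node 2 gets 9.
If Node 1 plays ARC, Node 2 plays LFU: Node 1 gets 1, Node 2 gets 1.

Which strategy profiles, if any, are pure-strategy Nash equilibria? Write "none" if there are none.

Pure NE: (ARC, LRU)

(LFU, LRU): Node 1 can switch to ARC (2 → 5). Not NE.
(LFU, LFU): Node 2 can switch to LRU (4 → 12). Not NE.
(ARC, LRU): Node 1 gets 5, best alternative 2; Node 2 gets 9, best alternative 1. No profitable deviation — NE.
(ARC, LFU): Node 1 can switch to LFU (1 → 12). Not NE.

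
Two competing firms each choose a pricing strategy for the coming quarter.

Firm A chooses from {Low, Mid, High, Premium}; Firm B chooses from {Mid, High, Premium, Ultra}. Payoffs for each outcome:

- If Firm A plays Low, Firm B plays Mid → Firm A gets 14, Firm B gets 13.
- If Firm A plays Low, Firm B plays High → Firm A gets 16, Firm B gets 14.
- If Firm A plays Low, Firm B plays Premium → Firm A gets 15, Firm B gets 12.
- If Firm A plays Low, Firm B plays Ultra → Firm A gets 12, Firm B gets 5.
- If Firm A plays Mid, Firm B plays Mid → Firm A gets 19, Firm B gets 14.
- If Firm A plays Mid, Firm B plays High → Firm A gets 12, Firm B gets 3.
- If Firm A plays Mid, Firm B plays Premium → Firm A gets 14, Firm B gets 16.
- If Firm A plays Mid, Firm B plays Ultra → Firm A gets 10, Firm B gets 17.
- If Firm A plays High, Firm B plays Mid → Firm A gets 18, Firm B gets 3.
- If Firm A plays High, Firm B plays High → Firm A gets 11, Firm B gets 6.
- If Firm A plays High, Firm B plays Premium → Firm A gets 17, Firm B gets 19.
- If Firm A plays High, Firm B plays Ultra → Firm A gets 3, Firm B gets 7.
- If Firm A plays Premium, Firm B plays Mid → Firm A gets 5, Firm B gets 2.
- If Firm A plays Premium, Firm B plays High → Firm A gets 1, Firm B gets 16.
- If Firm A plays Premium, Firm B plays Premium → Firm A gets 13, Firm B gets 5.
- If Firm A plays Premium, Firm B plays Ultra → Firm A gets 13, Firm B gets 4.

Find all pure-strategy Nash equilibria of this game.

Pure-strategy Nash equilibria: (Low, High); (High, Premium)

For each player, find the best response to each opponent profile; mutual best responses are the pure NE.
Firm A against Mid: payoffs 14, 19, 18, 5 → best response Mid.
Firm A against High: payoffs 16, 12, 11, 1 → best response Low.
Firm A against Premium: payoffs 15, 14, 17, 13 → best response High.
Firm A against Ultra: payoffs 12, 10, 3, 13 → best response Premium.
Firm B against Low: payoffs 13, 14, 12, 5 → best response High.
Firm B against Mid: payoffs 14, 3, 16, 17 → best response Ultra.
Firm B against High: payoffs 3, 6, 19, 7 → best response Premium.
Firm B against Premium: payoffs 2, 16, 5, 4 → best response High.
Mutual best responses: (Low, High); (High, Premium).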